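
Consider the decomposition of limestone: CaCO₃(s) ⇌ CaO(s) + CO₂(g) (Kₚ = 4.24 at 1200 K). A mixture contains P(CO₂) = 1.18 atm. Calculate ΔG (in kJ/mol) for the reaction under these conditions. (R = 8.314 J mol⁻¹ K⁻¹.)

(CaCO₃, CaO are pure solids — omitted from Qₚ.)
Qₚ = P(CO₂) = 1.18
ΔG = RT ln(Qₚ/Kₚ) = (8.314 J mol⁻¹ K⁻¹)(1200 K) × ln(1.18/4.24)
   = (9.977 kJ/mol)(-1.279) = -12.8 kJ/mol
ΔG < 0, so the forward reaction is spontaneous (proceeds forward).

ΔG = -12.8 kJ/mol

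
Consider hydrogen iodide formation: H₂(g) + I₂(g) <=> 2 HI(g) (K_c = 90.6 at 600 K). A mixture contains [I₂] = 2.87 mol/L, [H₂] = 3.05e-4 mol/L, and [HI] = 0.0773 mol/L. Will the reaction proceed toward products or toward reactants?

toward products

Q_c = [HI]² / ([H₂]·[I₂]) = (0.0773)² / ((3.05e-4)·(2.87)) = 6.83
Q_c = 6.83 < K_c = 90.6, so the forward reaction proceeds.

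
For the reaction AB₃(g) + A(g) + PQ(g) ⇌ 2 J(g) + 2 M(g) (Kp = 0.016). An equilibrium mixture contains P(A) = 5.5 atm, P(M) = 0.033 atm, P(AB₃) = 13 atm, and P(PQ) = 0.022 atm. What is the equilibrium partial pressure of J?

At equilibrium, Kp = P(J)²·P(M)² / (P(AB₃)·P(A)·P(PQ)) = 0.016.
(P(J))²·(0.033)² / ((13)·(5.5)·(0.022)) = 0.016
P(J)² = 23.1 ⇒ P(J) = 4.8 atm

P(J) = 4.8 atm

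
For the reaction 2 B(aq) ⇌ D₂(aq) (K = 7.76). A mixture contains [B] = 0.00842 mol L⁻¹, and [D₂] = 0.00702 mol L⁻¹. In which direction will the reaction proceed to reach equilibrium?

reverse (toward reactants)

Q = [D₂] / [B]² = (0.00702) / (0.00842)² = 99.0
Q = 99.0 > K = 7.76, so the reverse reaction proceeds.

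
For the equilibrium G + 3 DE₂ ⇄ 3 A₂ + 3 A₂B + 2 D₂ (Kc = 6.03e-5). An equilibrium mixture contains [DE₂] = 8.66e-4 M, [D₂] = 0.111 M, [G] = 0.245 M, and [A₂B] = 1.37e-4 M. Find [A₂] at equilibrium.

[A₂] = 0.672 M

At equilibrium, Kc = [A₂]³·[A₂B]³·[D₂]² / ([G]·[DE₂]³) = 6.03e-5.
([A₂])³·(1.37e-4)³·(0.111)² / ((0.245)·(8.66e-4)³) = 6.03e-5
[A₂]³ = 0.303 ⇒ [A₂] = 0.672 M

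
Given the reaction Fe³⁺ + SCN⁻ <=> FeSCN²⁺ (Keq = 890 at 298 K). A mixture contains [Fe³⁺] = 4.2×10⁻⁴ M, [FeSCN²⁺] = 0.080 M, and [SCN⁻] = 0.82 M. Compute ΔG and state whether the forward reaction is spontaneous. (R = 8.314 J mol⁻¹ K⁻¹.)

Q = [FeSCN²⁺] / ([Fe³⁺]·[SCN⁻]) = (0.080) / ((4.2×10⁻⁴)·(0.82)) = 232
ΔG = RT ln(Q/Keq) = (8.314 J mol⁻¹ K⁻¹)(298 K) × ln(232/890)
   = (2.478 kJ/mol)(-1.344) = -3.33 kJ/mol
ΔG < 0, so the forward reaction is spontaneous (proceeds forward).

ΔG = -3.33 kJ/mol; the forward reaction is spontaneous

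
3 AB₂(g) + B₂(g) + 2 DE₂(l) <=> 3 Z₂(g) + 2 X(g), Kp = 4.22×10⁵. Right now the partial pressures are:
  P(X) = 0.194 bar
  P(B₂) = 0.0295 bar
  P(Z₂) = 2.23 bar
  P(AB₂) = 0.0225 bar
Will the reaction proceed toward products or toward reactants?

(DE₂ is a pure liquid — omitted from Qp.)
Qp = P(Z₂)³·P(X)² / (P(AB₂)³·P(B₂)) = (2.23)³·(0.194)² / ((0.0225)³·(0.0295)) = 1.24×10⁶
Qp = 1.24×10⁶ > Kp = 4.22×10⁵, so the reverse reaction proceeds.

in the reverse direction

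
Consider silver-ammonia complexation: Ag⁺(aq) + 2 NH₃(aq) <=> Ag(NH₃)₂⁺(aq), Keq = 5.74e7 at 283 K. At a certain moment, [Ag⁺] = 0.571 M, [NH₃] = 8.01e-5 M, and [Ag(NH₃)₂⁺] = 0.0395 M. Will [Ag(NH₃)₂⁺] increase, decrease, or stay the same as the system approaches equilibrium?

increase

Q = [Ag(NH₃)₂⁺] / ([Ag⁺]·[NH₃]²) = (0.0395) / ((0.571)·(8.01e-5)²) = 1.08e7
Q = 1.08e7 < Keq = 5.74e7: net forward reaction.
Ag(NH₃)₂⁺ is a product, so it increases.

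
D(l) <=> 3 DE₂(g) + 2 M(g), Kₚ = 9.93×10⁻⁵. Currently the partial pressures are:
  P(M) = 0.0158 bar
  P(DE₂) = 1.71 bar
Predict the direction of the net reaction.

(D is a pure liquid — omitted from Qₚ.)
Qₚ = P(DE₂)³·P(M)² = (1.71)³·(0.0158)² = 0.00125
Qₚ = 0.00125 > Kₚ = 9.93×10⁻⁵, so the reverse reaction proceeds.

toward reactants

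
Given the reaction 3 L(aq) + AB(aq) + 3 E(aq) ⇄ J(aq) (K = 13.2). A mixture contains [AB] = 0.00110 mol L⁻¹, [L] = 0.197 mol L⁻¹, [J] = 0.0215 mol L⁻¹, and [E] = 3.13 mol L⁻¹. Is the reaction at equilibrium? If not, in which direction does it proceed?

reverse (toward reactants)

Q = [J] / ([L]³·[AB]·[E]³) = (0.0215) / ((0.197)³·(0.00110)·(3.13)³) = 83.4
Q = 83.4 > K = 13.2, so the reverse reaction proceeds.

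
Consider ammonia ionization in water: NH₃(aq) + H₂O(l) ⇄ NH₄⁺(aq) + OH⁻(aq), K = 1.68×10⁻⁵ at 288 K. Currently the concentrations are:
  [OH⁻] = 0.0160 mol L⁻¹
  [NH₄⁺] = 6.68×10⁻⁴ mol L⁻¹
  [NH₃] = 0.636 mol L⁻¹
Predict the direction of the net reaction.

(H₂O is a pure liquid — omitted from Q.)
Q = [NH₄⁺]·[OH⁻] / [NH₃] = (6.68×10⁻⁴)·(0.0160) / (0.636) = 1.68×10⁻⁵
Q = 1.68×10⁻⁵ = K, so the system is already at equilibrium.

no net change (already at equilibrium)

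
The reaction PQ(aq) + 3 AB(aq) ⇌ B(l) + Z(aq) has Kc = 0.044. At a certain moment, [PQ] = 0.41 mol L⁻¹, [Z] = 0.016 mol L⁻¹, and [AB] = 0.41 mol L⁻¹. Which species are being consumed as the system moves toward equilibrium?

(B is a pure liquid — omitted from Qc.)
Qc = [Z] / ([PQ]·[AB]³) = (0.016) / ((0.41)·(0.41)³) = 0.57
Qc = 0.57 > Kc = 0.044: net reverse reaction.

B, Z (products)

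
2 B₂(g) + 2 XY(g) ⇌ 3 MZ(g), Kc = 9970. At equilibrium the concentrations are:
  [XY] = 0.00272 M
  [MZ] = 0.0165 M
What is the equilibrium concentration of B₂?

[B₂] = 0.00780 M

At equilibrium, Kc = [MZ]³ / ([B₂]²·[XY]²) = 9970.
(0.0165)³ / (([B₂])²·(0.00272)²) = 9970
[B₂]² = 6.09×10⁻⁵ ⇒ [B₂] = 0.00780 M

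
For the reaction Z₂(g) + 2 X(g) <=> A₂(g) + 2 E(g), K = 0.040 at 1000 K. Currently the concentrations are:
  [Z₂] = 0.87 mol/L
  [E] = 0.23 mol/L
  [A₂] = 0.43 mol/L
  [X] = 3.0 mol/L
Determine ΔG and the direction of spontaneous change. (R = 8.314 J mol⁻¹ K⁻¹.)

Q = [A₂]·[E]² / ([Z₂]·[X]²) = (0.43)·(0.23)² / ((0.87)·(3.0)²) = 0.00291
ΔG = RT ln(Q/K) = (8.314 J mol⁻¹ K⁻¹)(1000 K) × ln(0.00291/0.040)
   = (8.314 kJ/mol)(-2.621) = -21.8 kJ/mol
ΔG < 0, so the forward reaction is spontaneous (proceeds forward).

ΔG = -21.8 kJ/mol; the forward reaction is spontaneous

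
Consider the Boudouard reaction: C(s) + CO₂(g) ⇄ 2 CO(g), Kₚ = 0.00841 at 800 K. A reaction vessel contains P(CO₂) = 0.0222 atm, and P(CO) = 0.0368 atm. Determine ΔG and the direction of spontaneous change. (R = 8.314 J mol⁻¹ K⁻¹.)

(C is a pure solid — omitted from Qₚ.)
Qₚ = P(CO)² / P(CO₂) = (0.0368)² / (0.0222) = 0.0610
ΔG = RT ln(Qₚ/Kₚ) = (8.314 J mol⁻¹ K⁻¹)(800 K) × ln(0.0610/0.00841)
   = (6.651 kJ/mol)(1.981) = 13.2 kJ/mol
ΔG > 0, so the forward reaction is non-spontaneous (proceeds in reverse).

ΔG = 13.2 kJ/mol; the forward reaction is non-spontaneous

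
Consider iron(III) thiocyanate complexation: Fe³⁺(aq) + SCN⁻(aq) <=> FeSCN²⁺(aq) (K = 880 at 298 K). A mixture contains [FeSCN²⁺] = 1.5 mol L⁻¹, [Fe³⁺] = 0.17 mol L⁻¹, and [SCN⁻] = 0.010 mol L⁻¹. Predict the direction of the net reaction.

Q = [FeSCN²⁺] / ([Fe³⁺]·[SCN⁻]) = (1.5) / ((0.17)·(0.010)) = 880
Q = 880 = K, so the system is already at equilibrium.

at equilibrium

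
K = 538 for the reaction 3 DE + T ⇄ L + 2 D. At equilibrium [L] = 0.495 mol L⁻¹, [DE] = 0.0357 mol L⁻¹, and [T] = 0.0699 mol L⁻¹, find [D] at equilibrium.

[D] = 0.0588 mol L⁻¹

At equilibrium, K = [L]·[D]² / ([DE]³·[T]) = 538.
(0.495)·([D])² / ((0.0357)³·(0.0699)) = 538
[D]² = 0.00346 ⇒ [D] = 0.0588 mol L⁻¹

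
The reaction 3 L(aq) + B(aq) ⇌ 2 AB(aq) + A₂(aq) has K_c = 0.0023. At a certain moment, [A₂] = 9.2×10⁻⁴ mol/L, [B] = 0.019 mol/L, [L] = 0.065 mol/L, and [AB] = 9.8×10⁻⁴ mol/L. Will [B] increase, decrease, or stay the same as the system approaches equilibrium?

decrease

Q_c = [AB]²·[A₂] / ([L]³·[B]) = (9.8×10⁻⁴)²·(9.2×10⁻⁴) / ((0.065)³·(0.019)) = 1.7×10⁻⁴
Q_c = 1.7×10⁻⁴ < K_c = 0.0023: net forward reaction.
B is a reactant, so it decreases.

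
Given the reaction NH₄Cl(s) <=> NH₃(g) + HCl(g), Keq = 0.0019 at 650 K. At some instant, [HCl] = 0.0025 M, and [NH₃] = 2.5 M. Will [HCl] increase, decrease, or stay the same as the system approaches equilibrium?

decrease

(NH₄Cl is a pure solid — omitted from Q.)
Q = [NH₃]·[HCl] = (2.5)·(0.0025) = 0.0062
Q = 0.0062 > Keq = 0.0019: net reverse reaction.
HCl is a product, so it decreases.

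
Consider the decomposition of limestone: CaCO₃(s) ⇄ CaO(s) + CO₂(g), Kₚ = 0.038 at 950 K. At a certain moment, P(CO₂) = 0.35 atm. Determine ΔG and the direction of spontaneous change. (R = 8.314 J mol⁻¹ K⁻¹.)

(CaCO₃, CaO are pure solids — omitted from Qₚ.)
Qₚ = P(CO₂) = 0.350
ΔG = RT ln(Qₚ/Kₚ) = (8.314 J mol⁻¹ K⁻¹)(950 K) × ln(0.350/0.038)
   = (7.898 kJ/mol)(2.220) = 17.5 kJ/mol
ΔG > 0, so the forward reaction is non-spontaneous (proceeds in reverse).

ΔG = 17.5 kJ/mol; the forward reaction is non-spontaneous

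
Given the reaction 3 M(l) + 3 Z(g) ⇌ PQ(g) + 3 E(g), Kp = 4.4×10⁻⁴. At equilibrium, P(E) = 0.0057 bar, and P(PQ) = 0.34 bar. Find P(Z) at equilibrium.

(M is a pure liquid — omitted from Kp.)
At equilibrium, Kp = P(PQ)·P(E)³ / P(Z)³ = 4.4×10⁻⁴.
(0.34)·(0.0057)³ / (P(Z))³ = 4.4×10⁻⁴
P(Z)³ = 1.43×10⁻⁴ ⇒ P(Z) = 0.052 bar

P(Z) = 0.052 bar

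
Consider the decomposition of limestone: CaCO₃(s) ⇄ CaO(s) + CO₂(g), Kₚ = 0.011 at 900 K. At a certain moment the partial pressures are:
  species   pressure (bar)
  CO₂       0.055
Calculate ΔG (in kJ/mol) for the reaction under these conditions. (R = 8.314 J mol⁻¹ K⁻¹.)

(CaCO₃, CaO are pure solids — omitted from Qₚ.)
Qₚ = P(CO₂) = 0.0550
ΔG = RT ln(Qₚ/Kₚ) = (8.314 J mol⁻¹ K⁻¹)(900 K) × ln(0.0550/0.011)
   = (7.483 kJ/mol)(1.609) = 12.0 kJ/mol
ΔG > 0, so the forward reaction is non-spontaneous (proceeds in reverse).

ΔG = 12.0 kJ/mol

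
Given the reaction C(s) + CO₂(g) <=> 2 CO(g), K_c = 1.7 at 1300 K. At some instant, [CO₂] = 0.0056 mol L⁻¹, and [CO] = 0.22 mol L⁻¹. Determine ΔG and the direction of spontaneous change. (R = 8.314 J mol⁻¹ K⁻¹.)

(C is a pure solid — omitted from Q_c.)
Q_c = [CO]² / [CO₂] = (0.22)² / (0.0056) = 8.64
ΔG = RT ln(Q_c/K_c) = (8.314 J mol⁻¹ K⁻¹)(1300 K) × ln(8.64/1.7)
   = (10.81 kJ/mol)(1.626) = 17.6 kJ/mol
ΔG > 0, so the forward reaction is non-spontaneous (proceeds in reverse).

ΔG = 17.6 kJ/mol; the forward reaction is non-spontaneous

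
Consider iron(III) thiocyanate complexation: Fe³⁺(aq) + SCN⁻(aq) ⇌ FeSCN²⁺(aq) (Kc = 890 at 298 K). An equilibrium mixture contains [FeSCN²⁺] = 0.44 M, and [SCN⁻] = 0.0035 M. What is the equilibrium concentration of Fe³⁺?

At equilibrium, Kc = [FeSCN²⁺] / ([Fe³⁺]·[SCN⁻]) = 890.
(0.44) / (([Fe³⁺])·(0.0035)) = 890
[Fe³⁺] = 0.141 = 0.14 M

[Fe³⁺] = 0.14 M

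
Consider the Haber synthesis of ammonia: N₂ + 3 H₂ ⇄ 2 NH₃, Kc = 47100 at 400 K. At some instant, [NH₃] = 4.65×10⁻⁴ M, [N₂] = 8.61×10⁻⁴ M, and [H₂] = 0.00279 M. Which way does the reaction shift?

forward (toward products)

Qc = [NH₃]² / ([N₂]·[H₂]³) = (4.65×10⁻⁴)² / ((8.61×10⁻⁴)·(0.00279)³) = 11600
Qc = 11600 < Kc = 47100, so the forward reaction proceeds.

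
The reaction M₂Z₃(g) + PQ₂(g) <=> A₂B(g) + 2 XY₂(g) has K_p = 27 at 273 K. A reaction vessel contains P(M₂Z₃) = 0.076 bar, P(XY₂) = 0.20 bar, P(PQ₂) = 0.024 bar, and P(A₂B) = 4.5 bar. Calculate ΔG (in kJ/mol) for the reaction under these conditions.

Q_p = P(A₂B)·P(XY₂)² / (P(M₂Z₃)·P(PQ₂)) = (4.5)·(0.20)² / ((0.076)·(0.024)) = 98.7
ΔG = RT ln(Q_p/K_p) = (8.314 J mol⁻¹ K⁻¹)(273 K) × ln(98.7/27)
   = (2.270 kJ/mol)(1.296) = 2.94 kJ/mol
ΔG > 0, so the forward reaction is non-spontaneous (proceeds in reverse).

ΔG = 2.94 kJ/mol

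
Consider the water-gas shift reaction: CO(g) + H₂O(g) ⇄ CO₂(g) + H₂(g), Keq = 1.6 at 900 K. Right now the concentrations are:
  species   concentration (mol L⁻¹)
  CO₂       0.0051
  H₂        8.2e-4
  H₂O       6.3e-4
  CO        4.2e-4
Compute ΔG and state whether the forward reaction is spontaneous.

ΔG = 17.1 kJ/mol; the forward reaction is non-spontaneous

Q = [CO₂]·[H₂] / ([CO]·[H₂O]) = (0.0051)·(8.2e-4) / ((4.2e-4)·(6.3e-4)) = 15.8
ΔG = RT ln(Q/Keq) = (8.314 J mol⁻¹ K⁻¹)(900 K) × ln(15.8/1.6)
   = (7.483 kJ/mol)(2.290) = 17.1 kJ/mol
ΔG > 0, so the forward reaction is non-spontaneous (proceeds in reverse).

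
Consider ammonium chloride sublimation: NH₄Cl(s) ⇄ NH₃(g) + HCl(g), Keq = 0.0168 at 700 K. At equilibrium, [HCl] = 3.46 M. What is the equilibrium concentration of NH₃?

(NH₄Cl is a pure solid — omitted from Keq.)
At equilibrium, Keq = [NH₃]·[HCl] = 0.0168.
([NH₃])·(3.46) = 0.0168
[NH₃] = 0.00486 M

[NH₃] = 0.00486 M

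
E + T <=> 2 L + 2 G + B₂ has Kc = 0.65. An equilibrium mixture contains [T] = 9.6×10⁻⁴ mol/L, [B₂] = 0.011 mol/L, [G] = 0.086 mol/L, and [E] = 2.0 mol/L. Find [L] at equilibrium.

At equilibrium, Kc = [L]²·[G]²·[B₂] / ([E]·[T]) = 0.65.
([L])²·(0.086)²·(0.011) / ((2.0)·(9.6×10⁻⁴)) = 0.65
[L]² = 15.3 ⇒ [L] = 3.9 mol/L

[L] = 3.9 mol/L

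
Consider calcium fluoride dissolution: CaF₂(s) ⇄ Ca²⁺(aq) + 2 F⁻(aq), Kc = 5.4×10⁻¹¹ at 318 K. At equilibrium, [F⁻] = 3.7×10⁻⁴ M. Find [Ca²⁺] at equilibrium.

(CaF₂ is a pure solid — omitted from Kc.)
At equilibrium, Kc = [Ca²⁺]·[F⁻]² = 5.4×10⁻¹¹.
([Ca²⁺])·(3.7×10⁻⁴)² = 5.4×10⁻¹¹
[Ca²⁺] = 3.94×10⁻⁴ = 3.9×10⁻⁴ M

[Ca²⁺] = 3.9×10⁻⁴ M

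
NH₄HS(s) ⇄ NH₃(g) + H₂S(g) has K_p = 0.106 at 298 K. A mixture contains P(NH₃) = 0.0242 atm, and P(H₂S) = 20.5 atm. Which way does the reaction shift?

toward reactants

(NH₄HS is a pure solid — omitted from Q_p.)
Q_p = P(NH₃)·P(H₂S) = (0.0242)·(20.5) = 0.496
Q_p = 0.496 > K_p = 0.106, so the reverse reaction proceeds.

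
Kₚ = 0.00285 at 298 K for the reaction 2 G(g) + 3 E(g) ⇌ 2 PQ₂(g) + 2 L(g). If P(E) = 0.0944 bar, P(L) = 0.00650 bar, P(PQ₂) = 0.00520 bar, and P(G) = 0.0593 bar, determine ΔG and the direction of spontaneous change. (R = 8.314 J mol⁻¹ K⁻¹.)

ΔG = -4.95 kJ/mol; the forward reaction is spontaneous

Qₚ = P(PQ₂)²·P(L)² / (P(G)²·P(E)³) = (0.00520)²·(0.00650)² / ((0.0593)²·(0.0944)³) = 3.86e-4
ΔG = RT ln(Qₚ/Kₚ) = (8.314 J mol⁻¹ K⁻¹)(298 K) × ln(3.86e-4/0.00285)
   = (2.478 kJ/mol)(-1.999) = -4.95 kJ/mol
ΔG < 0, so the forward reaction is spontaneous (proceeds forward).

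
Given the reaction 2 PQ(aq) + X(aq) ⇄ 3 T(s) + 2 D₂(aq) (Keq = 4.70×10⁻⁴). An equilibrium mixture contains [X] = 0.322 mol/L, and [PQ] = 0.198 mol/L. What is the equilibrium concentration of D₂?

[D₂] = 0.00244 mol/L

(T is a pure solid — omitted from Keq.)
At equilibrium, Keq = [D₂]² / ([PQ]²·[X]) = 4.70×10⁻⁴.
([D₂])² / ((0.198)²·(0.322)) = 4.70×10⁻⁴
[D₂]² = 5.93×10⁻⁶ ⇒ [D₂] = 0.00244 mol/L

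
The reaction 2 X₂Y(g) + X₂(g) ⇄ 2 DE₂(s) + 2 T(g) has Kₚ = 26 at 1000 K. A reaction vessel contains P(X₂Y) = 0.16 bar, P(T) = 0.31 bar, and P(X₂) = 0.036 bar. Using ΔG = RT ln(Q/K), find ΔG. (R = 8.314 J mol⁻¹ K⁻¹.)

(DE₂ is a pure solid — omitted from Qₚ.)
Qₚ = P(T)² / (P(X₂Y)²·P(X₂)) = (0.31)² / ((0.16)²·(0.036)) = 104
ΔG = RT ln(Qₚ/Kₚ) = (8.314 J mol⁻¹ K⁻¹)(1000 K) × ln(104/26)
   = (8.314 kJ/mol)(1.386) = 11.5 kJ/mol
ΔG > 0, so the forward reaction is non-spontaneous (proceeds in reverse).

ΔG = 11.5 kJ/mol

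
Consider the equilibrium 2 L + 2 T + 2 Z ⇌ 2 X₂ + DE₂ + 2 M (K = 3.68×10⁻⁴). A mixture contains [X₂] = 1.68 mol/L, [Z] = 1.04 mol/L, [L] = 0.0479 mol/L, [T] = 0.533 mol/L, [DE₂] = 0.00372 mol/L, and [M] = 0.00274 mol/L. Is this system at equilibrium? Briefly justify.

no; Q < K, reaction proceeds forward

Q = [X₂]²·[DE₂]·[M]² / ([L]²·[T]²·[Z]²) = (1.68)²·(0.00372)·(0.00274)² / ((0.0479)²·(0.533)²·(1.04)²) = 1.12×10⁻⁴
Q = 1.12×10⁻⁴ < K = 3.68×10⁻⁴: net forward reaction.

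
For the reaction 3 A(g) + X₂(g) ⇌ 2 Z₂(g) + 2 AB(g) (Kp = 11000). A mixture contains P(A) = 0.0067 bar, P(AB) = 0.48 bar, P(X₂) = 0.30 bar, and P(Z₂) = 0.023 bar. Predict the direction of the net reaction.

Qp = P(Z₂)²·P(AB)² / (P(A)³·P(X₂)) = (0.023)²·(0.48)² / ((0.0067)³·(0.30)) = 1400
Qp = 1400 < Kp = 11000, so the forward reaction proceeds.

forward (toward products)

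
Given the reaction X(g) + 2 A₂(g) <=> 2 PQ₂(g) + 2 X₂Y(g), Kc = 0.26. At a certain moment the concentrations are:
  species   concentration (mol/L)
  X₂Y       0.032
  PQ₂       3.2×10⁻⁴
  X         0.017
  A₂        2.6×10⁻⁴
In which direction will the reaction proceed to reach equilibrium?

forward (toward products)

Qc = [PQ₂]²·[X₂Y]² / ([X]·[A₂]²) = (3.2×10⁻⁴)²·(0.032)² / ((0.017)·(2.6×10⁻⁴)²) = 0.091
Qc = 0.091 < Kc = 0.26, so the forward reaction proceeds.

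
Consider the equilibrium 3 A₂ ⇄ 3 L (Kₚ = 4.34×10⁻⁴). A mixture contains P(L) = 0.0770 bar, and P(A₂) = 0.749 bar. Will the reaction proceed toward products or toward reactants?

Qₚ = P(L)³ / P(A₂)³ = (0.0770)³ / (0.749)³ = 0.00109
Qₚ = 0.00109 > Kₚ = 4.34×10⁻⁴, so the reverse reaction proceeds.

in the reverse direction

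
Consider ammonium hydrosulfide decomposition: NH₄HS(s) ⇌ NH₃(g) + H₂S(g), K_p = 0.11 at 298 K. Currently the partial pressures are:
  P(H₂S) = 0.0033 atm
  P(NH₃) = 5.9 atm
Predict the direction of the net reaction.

in the forward direction

(NH₄HS is a pure solid — omitted from Q_p.)
Q_p = P(NH₃)·P(H₂S) = (5.9)·(0.0033) = 0.019
Q_p = 0.019 < K_p = 0.11, so the forward reaction proceeds.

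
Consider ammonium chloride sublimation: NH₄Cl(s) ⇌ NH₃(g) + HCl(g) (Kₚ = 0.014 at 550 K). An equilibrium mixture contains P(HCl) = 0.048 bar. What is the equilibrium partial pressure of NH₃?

P(NH₃) = 0.29 bar

(NH₄Cl is a pure solid — omitted from Kₚ.)
At equilibrium, Kₚ = P(NH₃)·P(HCl) = 0.014.
(P(NH₃))·(0.048) = 0.014
P(NH₃) = 0.292 = 0.29 bar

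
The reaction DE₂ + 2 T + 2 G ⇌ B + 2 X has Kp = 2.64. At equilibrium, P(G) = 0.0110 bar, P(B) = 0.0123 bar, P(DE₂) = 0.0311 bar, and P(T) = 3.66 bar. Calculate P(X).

At equilibrium, Kp = P(B)·P(X)² / (P(DE₂)·P(T)²·P(G)²) = 2.64.
(0.0123)·(P(X))² / ((0.0311)·(3.66)²·(0.0110)²) = 2.64
P(X)² = 0.0108 ⇒ P(X) = 0.104 bar

P(X) = 0.104 bar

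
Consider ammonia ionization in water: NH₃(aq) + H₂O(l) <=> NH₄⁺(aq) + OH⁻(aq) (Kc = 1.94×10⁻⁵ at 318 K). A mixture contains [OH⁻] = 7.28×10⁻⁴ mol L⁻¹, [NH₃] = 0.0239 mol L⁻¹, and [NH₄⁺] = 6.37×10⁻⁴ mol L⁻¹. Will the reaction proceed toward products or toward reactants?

(H₂O is a pure liquid — omitted from Qc.)
Qc = [NH₄⁺]·[OH⁻] / [NH₃] = (6.37×10⁻⁴)·(7.28×10⁻⁴) / (0.0239) = 1.94×10⁻⁵
Qc = 1.94×10⁻⁵ = Kc, so the system is already at equilibrium.

neither direction; the system is at equilibrium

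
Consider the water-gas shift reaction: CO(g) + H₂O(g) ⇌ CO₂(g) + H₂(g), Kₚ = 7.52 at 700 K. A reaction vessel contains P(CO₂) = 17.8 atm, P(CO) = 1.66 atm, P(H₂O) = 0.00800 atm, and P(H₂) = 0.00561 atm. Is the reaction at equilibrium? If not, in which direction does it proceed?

Qₚ = P(CO₂)·P(H₂) / (P(CO)·P(H₂O)) = (17.8)·(0.00561) / ((1.66)·(0.00800)) = 7.52
Qₚ = 7.52 = Kₚ, so the system is already at equilibrium.

no net change (already at equilibrium)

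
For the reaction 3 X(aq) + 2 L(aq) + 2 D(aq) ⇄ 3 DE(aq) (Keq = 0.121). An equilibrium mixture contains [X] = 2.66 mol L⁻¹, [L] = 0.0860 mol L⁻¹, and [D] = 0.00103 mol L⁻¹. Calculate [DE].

At equilibrium, Keq = [DE]³ / ([X]³·[L]²·[D]²) = 0.121.
([DE])³ / ((2.66)³·(0.0860)²·(0.00103)²) = 0.121
[DE]³ = 1.79e-8 ⇒ [DE] = 0.00261 mol L⁻¹

[DE] = 0.00261 mol L⁻¹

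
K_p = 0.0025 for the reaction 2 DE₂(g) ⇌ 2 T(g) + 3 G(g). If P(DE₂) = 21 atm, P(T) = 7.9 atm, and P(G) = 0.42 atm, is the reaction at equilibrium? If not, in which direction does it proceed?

Q_p = P(T)²·P(G)³ / P(DE₂)² = (7.9)²·(0.42)³ / (21)² = 0.010
Q_p = 0.010 > K_p = 0.0025, so the reverse reaction proceeds.

in the reverse direction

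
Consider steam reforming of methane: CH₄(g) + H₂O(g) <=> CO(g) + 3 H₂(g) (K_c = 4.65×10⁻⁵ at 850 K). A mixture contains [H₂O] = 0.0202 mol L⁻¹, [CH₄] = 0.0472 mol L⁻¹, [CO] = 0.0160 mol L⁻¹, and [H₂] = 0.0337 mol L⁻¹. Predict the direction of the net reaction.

Q_c = [CO]·[H₂]³ / ([CH₄]·[H₂O]) = (0.0160)·(0.0337)³ / ((0.0472)·(0.0202)) = 6.42×10⁻⁴
Q_c = 6.42×10⁻⁴ > K_c = 4.65×10⁻⁵, so the reverse reaction proceeds.

reverse (toward reactants)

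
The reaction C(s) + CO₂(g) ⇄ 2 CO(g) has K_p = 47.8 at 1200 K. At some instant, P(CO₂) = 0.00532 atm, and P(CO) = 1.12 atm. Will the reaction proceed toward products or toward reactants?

(C is a pure solid — omitted from Q_p.)
Q_p = P(CO)² / P(CO₂) = (1.12)² / (0.00532) = 236
Q_p = 236 > K_p = 47.8, so the reverse reaction proceeds.

in the reverse direction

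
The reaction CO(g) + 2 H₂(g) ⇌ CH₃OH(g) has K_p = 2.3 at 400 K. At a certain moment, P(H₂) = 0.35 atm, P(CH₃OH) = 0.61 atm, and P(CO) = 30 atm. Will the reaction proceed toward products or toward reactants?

Q_p = P(CH₃OH) / (P(CO)·P(H₂)²) = (0.61) / ((30)·(0.35)²) = 0.17
Q_p = 0.17 < K_p = 2.3, so the forward reaction proceeds.

to the right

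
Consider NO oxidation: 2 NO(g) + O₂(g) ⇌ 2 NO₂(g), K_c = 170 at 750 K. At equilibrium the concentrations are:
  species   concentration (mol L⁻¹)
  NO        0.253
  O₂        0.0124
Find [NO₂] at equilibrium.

At equilibrium, K_c = [NO₂]² / ([NO]²·[O₂]) = 170.
([NO₂])² / ((0.253)²·(0.0124)) = 170
[NO₂]² = 0.135 ⇒ [NO₂] = 0.367 mol L⁻¹

[NO₂] = 0.367 mol L⁻¹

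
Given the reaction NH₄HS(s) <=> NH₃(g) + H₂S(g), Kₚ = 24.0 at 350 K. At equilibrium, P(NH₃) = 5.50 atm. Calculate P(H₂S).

(NH₄HS is a pure solid — omitted from Kₚ.)
At equilibrium, Kₚ = P(NH₃)·P(H₂S) = 24.0.
(5.50)·(P(H₂S)) = 24.0
P(H₂S) = 4.36 atm

P(H₂S) = 4.36 atm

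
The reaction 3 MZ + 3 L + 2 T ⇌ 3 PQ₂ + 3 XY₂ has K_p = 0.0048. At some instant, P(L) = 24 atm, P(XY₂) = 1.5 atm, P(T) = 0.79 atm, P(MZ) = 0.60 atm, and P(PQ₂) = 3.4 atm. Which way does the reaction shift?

in the reverse direction

Q_p = P(PQ₂)³·P(XY₂)³ / (P(MZ)³·P(L)³·P(T)²) = (3.4)³·(1.5)³ / ((0.60)³·(24)³·(0.79)²) = 0.071
Q_p = 0.071 > K_p = 0.0048, so the reverse reaction proceeds.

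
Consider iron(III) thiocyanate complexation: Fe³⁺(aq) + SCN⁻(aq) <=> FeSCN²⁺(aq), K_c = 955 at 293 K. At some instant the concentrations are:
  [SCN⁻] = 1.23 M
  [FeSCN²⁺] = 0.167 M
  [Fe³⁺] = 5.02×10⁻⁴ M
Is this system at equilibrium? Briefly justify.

no; Q < K, reaction proceeds forward

Q_c = [FeSCN²⁺] / ([Fe³⁺]·[SCN⁻]) = (0.167) / ((5.02×10⁻⁴)·(1.23)) = 270
Q_c = 270 < K_c = 955: net forward reaction.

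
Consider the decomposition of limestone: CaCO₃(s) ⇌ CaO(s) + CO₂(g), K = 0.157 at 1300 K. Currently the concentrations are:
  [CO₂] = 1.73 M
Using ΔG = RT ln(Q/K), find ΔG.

ΔG = 25.9 kJ/mol

(CaCO₃, CaO are pure solids — omitted from Q.)
Q = [CO₂] = 1.73
ΔG = RT ln(Q/K) = (8.314 J mol⁻¹ K⁻¹)(1300 K) × ln(1.73/0.157)
   = (10.81 kJ/mol)(2.400) = 25.9 kJ/mol
ΔG > 0, so the forward reaction is non-spontaneous (proceeds in reverse).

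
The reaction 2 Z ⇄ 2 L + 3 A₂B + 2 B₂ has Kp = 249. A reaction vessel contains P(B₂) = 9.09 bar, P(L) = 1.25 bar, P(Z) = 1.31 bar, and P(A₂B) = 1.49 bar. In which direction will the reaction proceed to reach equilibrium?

Qp = P(L)²·P(A₂B)³·P(B₂)² / P(Z)² = (1.25)²·(1.49)³·(9.09)² / (1.31)² = 249
Qp = 249 = Kp, so the system is already at equilibrium.

no net change (already at equilibrium)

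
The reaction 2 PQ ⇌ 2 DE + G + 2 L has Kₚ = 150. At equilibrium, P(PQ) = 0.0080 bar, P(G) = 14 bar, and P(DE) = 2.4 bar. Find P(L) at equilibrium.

P(L) = 0.011 bar

At equilibrium, Kₚ = P(DE)²·P(G)·P(L)² / P(PQ)² = 150.
(2.4)²·(14)·(P(L))² / (0.0080)² = 150
P(L)² = 1.19×10⁻⁴ ⇒ P(L) = 0.011 bar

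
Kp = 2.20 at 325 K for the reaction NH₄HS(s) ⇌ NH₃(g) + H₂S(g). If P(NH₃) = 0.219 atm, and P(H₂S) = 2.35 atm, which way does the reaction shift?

(NH₄HS is a pure solid — omitted from Qp.)
Qp = P(NH₃)·P(H₂S) = (0.219)·(2.35) = 0.515
Qp = 0.515 < Kp = 2.20, so the forward reaction proceeds.

toward products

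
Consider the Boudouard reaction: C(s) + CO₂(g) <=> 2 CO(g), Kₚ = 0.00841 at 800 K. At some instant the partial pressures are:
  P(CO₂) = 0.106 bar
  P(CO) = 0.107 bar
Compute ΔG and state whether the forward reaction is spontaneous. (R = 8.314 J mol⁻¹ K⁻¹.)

(C is a pure solid — omitted from Qₚ.)
Qₚ = P(CO)² / P(CO₂) = (0.107)² / (0.106) = 0.108
ΔG = RT ln(Qₚ/Kₚ) = (8.314 J mol⁻¹ K⁻¹)(800 K) × ln(0.108/0.00841)
   = (6.651 kJ/mol)(2.553) = 17.0 kJ/mol
ΔG > 0, so the forward reaction is non-spontaneous (proceeds in reverse).

ΔG = 17.0 kJ/mol; the forward reaction is non-spontaneous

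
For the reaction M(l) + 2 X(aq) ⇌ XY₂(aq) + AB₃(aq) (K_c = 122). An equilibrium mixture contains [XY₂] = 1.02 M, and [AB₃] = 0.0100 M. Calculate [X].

[X] = 0.00914 M

(M is a pure liquid — omitted from K_c.)
At equilibrium, K_c = [XY₂]·[AB₃] / [X]² = 122.
(1.02)·(0.0100) / ([X])² = 122
[X]² = 8.36×10⁻⁵ ⇒ [X] = 0.00914 M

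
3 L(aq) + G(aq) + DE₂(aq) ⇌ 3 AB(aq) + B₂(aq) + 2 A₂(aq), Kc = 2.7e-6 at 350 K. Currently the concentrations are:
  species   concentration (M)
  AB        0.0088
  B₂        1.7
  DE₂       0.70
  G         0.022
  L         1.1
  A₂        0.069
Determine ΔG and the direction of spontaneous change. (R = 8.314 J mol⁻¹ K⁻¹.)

ΔG = -6.71 kJ/mol; the forward reaction is spontaneous

Qc = [AB]³·[B₂]·[A₂]² / ([L]³·[G]·[DE₂]) = (0.0088)³·(1.7)·(0.069)² / ((1.1)³·(0.022)·(0.70)) = 2.69e-7
ΔG = RT ln(Qc/Kc) = (8.314 J mol⁻¹ K⁻¹)(350 K) × ln(2.69e-7/2.7e-6)
   = (2.910 kJ/mol)(-2.306) = -6.71 kJ/mol
ΔG < 0, so the forward reaction is spontaneous (proceeds forward).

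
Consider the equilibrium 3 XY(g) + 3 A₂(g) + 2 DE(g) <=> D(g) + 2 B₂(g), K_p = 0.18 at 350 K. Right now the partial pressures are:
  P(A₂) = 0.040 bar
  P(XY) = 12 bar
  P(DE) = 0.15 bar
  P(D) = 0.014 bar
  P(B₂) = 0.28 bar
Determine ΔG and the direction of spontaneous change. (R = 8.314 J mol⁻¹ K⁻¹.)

ΔG = 2.61 kJ/mol; the forward reaction is non-spontaneous

Q_p = P(D)·P(B₂)² / (P(XY)³·P(A₂)³·P(DE)²) = (0.014)·(0.28)² / ((12)³·(0.040)³·(0.15)²) = 0.441
ΔG = RT ln(Q_p/K_p) = (8.314 J mol⁻¹ K⁻¹)(350 K) × ln(0.441/0.18)
   = (2.910 kJ/mol)(0.8961) = 2.61 kJ/mol
ΔG > 0, so the forward reaction is non-spontaneous (proceeds in reverse).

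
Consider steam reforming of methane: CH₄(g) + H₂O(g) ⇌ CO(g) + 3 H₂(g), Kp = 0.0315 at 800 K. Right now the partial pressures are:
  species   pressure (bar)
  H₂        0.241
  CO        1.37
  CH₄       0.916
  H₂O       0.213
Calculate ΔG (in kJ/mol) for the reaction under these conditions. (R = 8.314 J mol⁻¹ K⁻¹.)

ΔG = 7.57 kJ/mol

Qp = P(CO)·P(H₂)³ / (P(CH₄)·P(H₂O)) = (1.37)·(0.241)³ / ((0.916)·(0.213)) = 0.0983
ΔG = RT ln(Qp/Kp) = (8.314 J mol⁻¹ K⁻¹)(800 K) × ln(0.0983/0.0315)
   = (6.651 kJ/mol)(1.138) = 7.57 kJ/mol
ΔG > 0, so the forward reaction is non-spontaneous (proceeds in reverse).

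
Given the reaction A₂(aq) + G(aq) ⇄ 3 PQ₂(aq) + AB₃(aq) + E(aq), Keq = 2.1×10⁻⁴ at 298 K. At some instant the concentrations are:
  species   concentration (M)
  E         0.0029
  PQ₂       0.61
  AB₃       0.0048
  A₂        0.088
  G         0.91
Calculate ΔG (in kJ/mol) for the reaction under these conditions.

Q = [PQ₂]³·[AB₃]·[E] / ([A₂]·[G]) = (0.61)³·(0.0048)·(0.0029) / ((0.088)·(0.91)) = 3.95×10⁻⁵
ΔG = RT ln(Q/Keq) = (8.314 J mol⁻¹ K⁻¹)(298 K) × ln(3.95×10⁻⁵/2.1×10⁻⁴)
   = (2.478 kJ/mol)(-1.671) = -4.14 kJ/mol
ΔG < 0, so the forward reaction is spontaneous (proceeds forward).

ΔG = -4.14 kJ/mol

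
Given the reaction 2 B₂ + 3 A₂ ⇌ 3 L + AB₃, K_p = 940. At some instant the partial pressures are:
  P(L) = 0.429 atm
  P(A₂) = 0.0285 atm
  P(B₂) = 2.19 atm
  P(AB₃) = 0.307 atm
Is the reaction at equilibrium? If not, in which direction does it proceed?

Q_p = P(L)³·P(AB₃) / (P(B₂)²·P(A₂)³) = (0.429)³·(0.307) / ((2.19)²·(0.0285)³) = 218
Q_p = 218 < K_p = 940, so the forward reaction proceeds.

to the right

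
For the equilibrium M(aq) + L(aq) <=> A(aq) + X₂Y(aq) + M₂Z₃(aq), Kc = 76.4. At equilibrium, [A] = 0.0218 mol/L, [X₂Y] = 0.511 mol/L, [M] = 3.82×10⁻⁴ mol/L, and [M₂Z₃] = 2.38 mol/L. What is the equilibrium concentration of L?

At equilibrium, Kc = [A]·[X₂Y]·[M₂Z₃] / ([M]·[L]) = 76.4.
(0.0218)·(0.511)·(2.38) / ((3.82×10⁻⁴)·([L])) = 76.4
[L] = 0.908 mol/L

[L] = 0.908 mol/L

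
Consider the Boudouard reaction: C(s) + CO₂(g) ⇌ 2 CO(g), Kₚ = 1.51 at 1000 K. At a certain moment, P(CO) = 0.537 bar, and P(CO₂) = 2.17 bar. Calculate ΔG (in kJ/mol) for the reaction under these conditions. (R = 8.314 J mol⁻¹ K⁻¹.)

(C is a pure solid — omitted from Qₚ.)
Qₚ = P(CO)² / P(CO₂) = (0.537)² / (2.17) = 0.133
ΔG = RT ln(Qₚ/Kₚ) = (8.314 J mol⁻¹ K⁻¹)(1000 K) × ln(0.133/1.51)
   = (8.314 kJ/mol)(-2.430) = -20.2 kJ/mol
ΔG < 0, so the forward reaction is spontaneous (proceeds forward).

ΔG = -20.2 kJ/mol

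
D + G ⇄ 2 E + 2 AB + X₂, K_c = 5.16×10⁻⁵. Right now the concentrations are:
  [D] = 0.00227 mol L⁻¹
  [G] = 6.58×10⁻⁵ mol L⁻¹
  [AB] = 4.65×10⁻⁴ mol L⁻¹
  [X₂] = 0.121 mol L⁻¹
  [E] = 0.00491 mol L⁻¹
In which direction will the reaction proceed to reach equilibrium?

Q_c = [E]²·[AB]²·[X₂] / ([D]·[G]) = (0.00491)²·(4.65×10⁻⁴)²·(0.121) / ((0.00227)·(6.58×10⁻⁵)) = 4.22×10⁻⁶
Q_c = 4.22×10⁻⁶ < K_c = 5.16×10⁻⁵, so the forward reaction proceeds.

in the forward direction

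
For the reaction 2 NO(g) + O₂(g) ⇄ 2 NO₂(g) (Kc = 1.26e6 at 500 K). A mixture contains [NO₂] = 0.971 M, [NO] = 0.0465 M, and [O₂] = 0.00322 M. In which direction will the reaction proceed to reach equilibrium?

in the forward direction

Qc = [NO₂]² / ([NO]²·[O₂]) = (0.971)² / ((0.0465)²·(0.00322)) = 1.35e5
Qc = 1.35e5 < Kc = 1.26e6, so the forward reaction proceeds.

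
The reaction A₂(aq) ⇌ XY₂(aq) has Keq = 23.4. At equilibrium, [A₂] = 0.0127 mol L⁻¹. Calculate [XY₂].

At equilibrium, Keq = [XY₂] / [A₂] = 23.4.
([XY₂]) / (0.0127) = 23.4
[XY₂] = 0.297 mol L⁻¹

[XY₂] = 0.297 mol L⁻¹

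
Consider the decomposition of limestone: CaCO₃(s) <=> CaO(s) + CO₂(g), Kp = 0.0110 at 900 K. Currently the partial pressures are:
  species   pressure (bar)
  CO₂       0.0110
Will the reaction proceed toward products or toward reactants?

(CaCO₃, CaO are pure solids — omitted from Qp.)
Qp = P(CO₂) = 0.0110
Qp = 0.0110 = Kp, so the system is already at equilibrium.

no net change (already at equilibrium)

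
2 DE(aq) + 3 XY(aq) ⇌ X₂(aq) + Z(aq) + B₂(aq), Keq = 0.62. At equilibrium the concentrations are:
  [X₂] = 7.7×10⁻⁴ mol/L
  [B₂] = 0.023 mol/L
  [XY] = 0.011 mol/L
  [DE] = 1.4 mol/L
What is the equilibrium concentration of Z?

At equilibrium, Keq = [X₂]·[Z]·[B₂] / ([DE]²·[XY]³) = 0.62.
(7.7×10⁻⁴)·([Z])·(0.023) / ((1.4)²·(0.011)³) = 0.62
[Z] = 0.0913 = 0.091 mol/L

[Z] = 0.091 mol/L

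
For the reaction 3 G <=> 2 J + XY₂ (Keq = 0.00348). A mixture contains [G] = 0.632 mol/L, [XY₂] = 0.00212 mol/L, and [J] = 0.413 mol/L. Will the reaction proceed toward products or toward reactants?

to the right

Q = [J]²·[XY₂] / [G]³ = (0.413)²·(0.00212) / (0.632)³ = 0.00143
Q = 0.00143 < Keq = 0.00348, so the forward reaction proceeds.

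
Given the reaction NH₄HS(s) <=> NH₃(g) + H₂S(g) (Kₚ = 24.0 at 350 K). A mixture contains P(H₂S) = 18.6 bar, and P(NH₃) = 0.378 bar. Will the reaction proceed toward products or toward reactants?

toward products

(NH₄HS is a pure solid — omitted from Qₚ.)
Qₚ = P(NH₃)·P(H₂S) = (0.378)·(18.6) = 7.03
Qₚ = 7.03 < Kₚ = 24.0, so the forward reaction proceeds.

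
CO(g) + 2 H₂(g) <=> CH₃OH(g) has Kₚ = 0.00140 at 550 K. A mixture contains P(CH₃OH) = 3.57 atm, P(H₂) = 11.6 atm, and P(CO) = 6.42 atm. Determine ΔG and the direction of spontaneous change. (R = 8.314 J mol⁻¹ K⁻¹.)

ΔG = 4.95 kJ/mol; the forward reaction is non-spontaneous

Qₚ = P(CH₃OH) / (P(CO)·P(H₂)²) = (3.57) / ((6.42)·(11.6)²) = 0.00413
ΔG = RT ln(Qₚ/Kₚ) = (8.314 J mol⁻¹ K⁻¹)(550 K) × ln(0.00413/0.00140)
   = (4.573 kJ/mol)(1.082) = 4.95 kJ/mol
ΔG > 0, so the forward reaction is non-spontaneous (proceeds in reverse).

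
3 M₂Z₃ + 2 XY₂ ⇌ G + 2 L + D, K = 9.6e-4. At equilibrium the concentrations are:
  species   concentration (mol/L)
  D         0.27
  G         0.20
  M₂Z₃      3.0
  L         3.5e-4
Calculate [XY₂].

[XY₂] = 5.1e-4 mol/L

At equilibrium, K = [G]·[L]²·[D] / ([M₂Z₃]³·[XY₂]²) = 9.6e-4.
(0.20)·(3.5e-4)²·(0.27) / ((3.0)³·([XY₂])²) = 9.6e-4
[XY₂]² = 2.55e-7 ⇒ [XY₂] = 5.1e-4 mol/L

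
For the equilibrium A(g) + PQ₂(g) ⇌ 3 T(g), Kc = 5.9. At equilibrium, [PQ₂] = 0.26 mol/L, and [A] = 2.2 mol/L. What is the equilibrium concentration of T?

[T] = 1.5 mol/L

At equilibrium, Kc = [T]³ / ([A]·[PQ₂]) = 5.9.
([T])³ / ((2.2)·(0.26)) = 5.9
[T]³ = 3.37 ⇒ [T] = 1.5 mol/L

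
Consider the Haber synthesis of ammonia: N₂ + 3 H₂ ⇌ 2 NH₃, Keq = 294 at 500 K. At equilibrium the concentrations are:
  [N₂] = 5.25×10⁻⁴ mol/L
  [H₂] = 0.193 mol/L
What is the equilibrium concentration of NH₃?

[NH₃] = 0.0333 mol/L

At equilibrium, Keq = [NH₃]² / ([N₂]·[H₂]³) = 294.
([NH₃])² / ((5.25×10⁻⁴)·(0.193)³) = 294
[NH₃]² = 0.00111 ⇒ [NH₃] = 0.0333 mol/L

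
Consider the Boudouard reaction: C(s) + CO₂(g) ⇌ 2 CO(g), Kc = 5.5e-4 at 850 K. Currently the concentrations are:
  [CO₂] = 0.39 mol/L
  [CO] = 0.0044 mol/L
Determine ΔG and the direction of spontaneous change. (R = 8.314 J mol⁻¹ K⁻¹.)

(C is a pure solid — omitted from Qc.)
Qc = [CO]² / [CO₂] = (0.0044)² / (0.39) = 4.96e-5
ΔG = RT ln(Qc/Kc) = (8.314 J mol⁻¹ K⁻¹)(850 K) × ln(4.96e-5/5.5e-4)
   = (7.067 kJ/mol)(-2.406) = -17.0 kJ/mol
ΔG < 0, so the forward reaction is spontaneous (proceeds forward).

ΔG = -17.0 kJ/mol; the forward reaction is spontaneous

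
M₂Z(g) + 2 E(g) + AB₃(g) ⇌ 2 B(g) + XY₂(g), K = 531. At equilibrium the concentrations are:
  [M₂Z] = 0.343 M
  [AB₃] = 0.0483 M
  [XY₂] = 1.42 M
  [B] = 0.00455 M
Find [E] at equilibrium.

At equilibrium, K = [B]²·[XY₂] / ([M₂Z]·[E]²·[AB₃]) = 531.
(0.00455)²·(1.42) / ((0.343)·([E])²·(0.0483)) = 531
[E]² = 3.34×10⁻⁶ ⇒ [E] = 0.00183 M

[E] = 0.00183 M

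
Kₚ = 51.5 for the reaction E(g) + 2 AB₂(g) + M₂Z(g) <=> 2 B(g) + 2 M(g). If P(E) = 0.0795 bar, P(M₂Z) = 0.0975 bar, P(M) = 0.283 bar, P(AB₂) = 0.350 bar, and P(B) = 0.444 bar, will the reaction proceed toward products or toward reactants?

Qₚ = P(B)²·P(M)² / (P(E)·P(AB₂)²·P(M₂Z)) = (0.444)²·(0.283)² / ((0.0795)·(0.350)²·(0.0975)) = 16.6
Qₚ = 16.6 < Kₚ = 51.5, so the forward reaction proceeds.

in the forward direction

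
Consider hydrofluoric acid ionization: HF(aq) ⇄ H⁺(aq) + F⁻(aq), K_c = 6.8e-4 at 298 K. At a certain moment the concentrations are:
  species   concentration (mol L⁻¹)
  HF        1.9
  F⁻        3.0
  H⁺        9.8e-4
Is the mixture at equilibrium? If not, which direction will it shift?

no; Q > K, reaction proceeds in reverse

Q_c = [H⁺]·[F⁻] / [HF] = (9.8e-4)·(3.0) / (1.9) = 0.0015
Q_c = 0.0015 > K_c = 6.8e-4: net reverse reaction.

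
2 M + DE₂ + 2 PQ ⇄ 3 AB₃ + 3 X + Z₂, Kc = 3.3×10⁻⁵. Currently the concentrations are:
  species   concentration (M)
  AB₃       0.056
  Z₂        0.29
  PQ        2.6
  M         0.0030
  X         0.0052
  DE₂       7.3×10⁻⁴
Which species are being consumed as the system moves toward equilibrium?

Qc = [AB₃]³·[X]³·[Z₂] / ([M]²·[DE₂]·[PQ]²) = (0.056)³·(0.0052)³·(0.29) / ((0.0030)²·(7.3×10⁻⁴)·(2.6)²) = 1.6×10⁻⁴
Qc = 1.6×10⁻⁴ > Kc = 3.3×10⁻⁵: net reverse reaction.

AB₃, X, Z₂ (products)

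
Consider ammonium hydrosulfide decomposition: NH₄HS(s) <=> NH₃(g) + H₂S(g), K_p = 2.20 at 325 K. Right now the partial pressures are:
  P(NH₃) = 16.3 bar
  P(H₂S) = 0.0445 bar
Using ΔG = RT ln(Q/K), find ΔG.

(NH₄HS is a pure solid — omitted from Q_p.)
Q_p = P(NH₃)·P(H₂S) = (16.3)·(0.0445) = 0.725
ΔG = RT ln(Q_p/K_p) = (8.314 J mol⁻¹ K⁻¹)(325 K) × ln(0.725/2.20)
   = (2.702 kJ/mol)(-1.110) = -3.00 kJ/mol
ΔG < 0, so the forward reaction is spontaneous (proceeds forward).

ΔG = -3.00 kJ/mol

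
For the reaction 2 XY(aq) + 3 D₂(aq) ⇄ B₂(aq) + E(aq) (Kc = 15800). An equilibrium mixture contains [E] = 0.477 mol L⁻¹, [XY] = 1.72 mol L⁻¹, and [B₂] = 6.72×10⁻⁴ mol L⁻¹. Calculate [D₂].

At equilibrium, Kc = [B₂]·[E] / ([XY]²·[D₂]³) = 15800.
(6.72×10⁻⁴)·(0.477) / ((1.72)²·([D₂])³) = 15800
[D₂]³ = 6.86×10⁻⁹ ⇒ [D₂] = 0.00190 mol L⁻¹

[D₂] = 0.00190 mol L⁻¹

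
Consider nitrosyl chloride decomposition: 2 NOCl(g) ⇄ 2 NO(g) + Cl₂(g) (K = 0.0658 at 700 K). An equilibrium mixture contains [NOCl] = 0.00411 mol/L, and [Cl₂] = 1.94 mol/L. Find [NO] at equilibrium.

[NO] = 7.57×10⁻⁴ mol/L

At equilibrium, K = [NO]²·[Cl₂] / [NOCl]² = 0.0658.
([NO])²·(1.94) / (0.00411)² = 0.0658
[NO]² = 5.73×10⁻⁷ ⇒ [NO] = 7.57×10⁻⁴ mol/L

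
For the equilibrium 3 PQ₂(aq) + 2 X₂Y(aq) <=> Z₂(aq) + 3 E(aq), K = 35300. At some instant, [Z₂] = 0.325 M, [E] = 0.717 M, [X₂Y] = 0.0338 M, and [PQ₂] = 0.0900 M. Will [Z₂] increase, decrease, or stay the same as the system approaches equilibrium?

Q = [Z₂]·[E]³ / ([PQ₂]³·[X₂Y]²) = (0.325)·(0.717)³ / ((0.0900)³·(0.0338)²) = 1.44×10⁵
Q = 1.44×10⁵ > K = 35300: net reverse reaction.
Z₂ is a product, so it decreases.

decrease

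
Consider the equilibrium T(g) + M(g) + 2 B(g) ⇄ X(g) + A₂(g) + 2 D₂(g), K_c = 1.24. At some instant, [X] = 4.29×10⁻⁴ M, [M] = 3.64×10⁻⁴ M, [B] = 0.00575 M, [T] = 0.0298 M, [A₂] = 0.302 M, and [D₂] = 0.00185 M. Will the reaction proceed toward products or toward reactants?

Q_c = [X]·[A₂]·[D₂]² / ([T]·[M]·[B]²) = (4.29×10⁻⁴)·(0.302)·(0.00185)² / ((0.0298)·(3.64×10⁻⁴)·(0.00575)²) = 1.24
Q_c = 1.24 = K_c, so the system is already at equilibrium.

at equilibrium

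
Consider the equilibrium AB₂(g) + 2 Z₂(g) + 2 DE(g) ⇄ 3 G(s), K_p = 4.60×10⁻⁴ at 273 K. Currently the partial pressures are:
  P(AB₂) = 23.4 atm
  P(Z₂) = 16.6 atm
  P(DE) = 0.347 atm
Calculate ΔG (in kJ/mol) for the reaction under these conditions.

ΔG = 2.34 kJ/mol

(G is a pure solid — omitted from Q_p.)
Q_p = 1 / (P(AB₂)·P(Z₂)²·P(DE)²) = 1 / ((23.4)·(16.6)²·(0.347)²) = 0.00129
ΔG = RT ln(Q_p/K_p) = (8.314 J mol⁻¹ K⁻¹)(273 K) × ln(0.00129/4.60×10⁻⁴)
   = (2.270 kJ/mol)(1.031) = 2.34 kJ/mol
ΔG > 0, so the forward reaction is non-spontaneous (proceeds in reverse).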